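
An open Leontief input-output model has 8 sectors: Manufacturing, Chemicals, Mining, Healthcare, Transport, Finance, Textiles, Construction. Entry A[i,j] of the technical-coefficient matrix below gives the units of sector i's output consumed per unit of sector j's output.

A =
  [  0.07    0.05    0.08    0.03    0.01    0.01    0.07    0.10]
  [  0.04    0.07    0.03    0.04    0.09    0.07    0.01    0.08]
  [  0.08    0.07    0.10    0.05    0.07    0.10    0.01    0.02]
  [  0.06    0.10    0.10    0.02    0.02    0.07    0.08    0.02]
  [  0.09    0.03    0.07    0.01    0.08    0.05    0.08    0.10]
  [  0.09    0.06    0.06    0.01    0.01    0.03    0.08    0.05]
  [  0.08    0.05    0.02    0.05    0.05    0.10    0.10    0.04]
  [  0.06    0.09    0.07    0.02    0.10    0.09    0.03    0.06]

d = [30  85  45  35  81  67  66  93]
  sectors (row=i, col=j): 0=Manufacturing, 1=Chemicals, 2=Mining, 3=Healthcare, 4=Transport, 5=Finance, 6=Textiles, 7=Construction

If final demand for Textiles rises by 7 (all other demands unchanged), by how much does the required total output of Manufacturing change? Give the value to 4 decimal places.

0.7745

Form M = I − A:
  [  0.93   -0.05   -0.08   -0.03   -0.01   -0.01   -0.07   -0.10]
  [ -0.04    0.93   -0.03   -0.04   -0.09   -0.07   -0.01   -0.08]
  [ -0.08   -0.07    0.90   -0.05   -0.07   -0.10   -0.01   -0.02]
  [ -0.06   -0.10   -0.10    0.98   -0.02   -0.07   -0.08   -0.02]
  [ -0.09   -0.03   -0.07   -0.01    0.92   -0.05   -0.08   -0.10]
  [ -0.09   -0.06   -0.06   -0.01   -0.01    0.97   -0.08   -0.05]
  [ -0.08   -0.05   -0.02   -0.05   -0.05   -0.10    0.90   -0.04]
  [ -0.06   -0.09   -0.07   -0.02   -0.10   -0.09   -0.03    0.94]
Leontief inverse L = M⁻¹:
  [  1.1252    0.1025    0.1321    0.0552    0.0561    0.0645    0.1106    0.1465]
  [  0.0972    1.1211    0.0829    0.0610    0.1369    0.1197    0.0536    0.1320]
  [  0.1470    0.1281    1.1637    0.0765    0.1175    0.1555    0.0594    0.0762]
  [  0.1217    0.1548    0.1544    1.0482    0.0669    0.1270    0.1257    0.0709]
  [  0.1602    0.0893    0.1326    0.0382    1.1343    0.1118    0.1344    0.1606]
  [  0.1411    0.1058    0.1054    0.0335    0.0491    1.0769    0.1196    0.0946]
  [  0.1458    0.1062    0.0758    0.0762    0.0943    0.1554    1.1566    0.0953]
  [  0.1299    0.1497    0.1329    0.0471    0.1553    0.1498    0.0820    1.1222]
Total output x = L · d:
  x_0 = 1.1252·30 + 0.1025·85 + 0.1321·45 + 0.0552·35 + 0.0561·81 + 0.0645·67 + 0.1106·66 + 0.1465·93 = 80.1449
  x_1 = 0.0972·30 + 1.1211·85 + 0.0829·45 + 0.0610·35 + 0.1369·81 + 0.1197·67 + 0.0536·66 + 0.1320·93 = 138.9999
  x_2 = 0.1470·30 + 0.1281·85 + 1.1637·45 + 0.0765·35 + 0.1175·81 + 0.1555·67 + 0.0594·66 + 0.0762·93 = 101.2918
  x_3 = 0.1217·30 + 0.1548·85 + 0.1544·45 + 1.0482·35 + 0.0669·81 + 0.1270·67 + 0.1257·66 + 0.0709·93 = 89.2692
  x_4 = 0.1602·30 + 0.0893·85 + 0.1326·45 + 0.0382·35 + 1.1343·81 + 0.1118·67 + 0.1344·66 + 0.1606·93 = 142.8766
  x_5 = 0.1411·30 + 0.1058·85 + 0.1054·45 + 0.0335·35 + 0.0491·81 + 1.0769·67 + 0.1196·66 + 0.0946·93 = 111.9611
  x_6 = 0.1458·30 + 0.1062·85 + 0.0758·45 + 0.0762·35 + 0.0943·81 + 0.1554·67 + 1.1566·66 + 0.0953·93 = 122.7293
  x_7 = 0.1299·30 + 0.1497·85 + 0.1329·45 + 0.0471·35 + 0.1553·81 + 0.1498·67 + 0.0820·66 + 1.1222·93 = 156.6389
Δx_0 = L[0,6] · Δd_6 = 0.1106 · 7 = 0.7745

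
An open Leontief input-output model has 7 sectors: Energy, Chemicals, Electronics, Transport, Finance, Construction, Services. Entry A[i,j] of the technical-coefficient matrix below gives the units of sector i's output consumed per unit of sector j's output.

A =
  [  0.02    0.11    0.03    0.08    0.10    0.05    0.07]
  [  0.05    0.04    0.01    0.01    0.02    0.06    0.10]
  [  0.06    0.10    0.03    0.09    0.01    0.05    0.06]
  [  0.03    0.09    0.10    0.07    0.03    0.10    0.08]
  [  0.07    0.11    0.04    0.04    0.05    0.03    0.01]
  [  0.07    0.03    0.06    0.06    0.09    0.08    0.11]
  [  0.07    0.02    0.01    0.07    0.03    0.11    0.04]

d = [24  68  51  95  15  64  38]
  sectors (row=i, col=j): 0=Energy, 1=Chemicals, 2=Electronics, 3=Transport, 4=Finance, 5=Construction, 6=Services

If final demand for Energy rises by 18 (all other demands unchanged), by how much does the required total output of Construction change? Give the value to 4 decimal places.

2.0927

Form M = I − A:
  [  0.98   -0.11   -0.03   -0.08   -0.10   -0.05   -0.07]
  [ -0.05    0.96   -0.01   -0.01   -0.02   -0.06   -0.10]
  [ -0.06   -0.10    0.97   -0.09   -0.01   -0.05   -0.06]
  [ -0.03   -0.09   -0.10    0.93   -0.03   -0.10   -0.08]
  [ -0.07   -0.11   -0.04   -0.04    0.95   -0.03   -0.01]
  [ -0.07   -0.03   -0.06   -0.06   -0.09    0.92   -0.11]
  [ -0.07   -0.02   -0.01   -0.07   -0.03   -0.11    0.96]
Leontief inverse L = M⁻¹:
  [  1.0615    0.1602    0.0600    0.1203    0.1331    0.1033    0.1211]
  [  0.0770    1.0679    0.0267    0.0389    0.0455    0.0969    0.1334]
  [  0.0940    0.1431    1.0576    0.1285    0.0411    0.1004    0.1105]
  [  0.0763    0.1434    0.1336    1.1203    0.0676    0.1616    0.1414]
  [  0.0990    0.1509    0.0610    0.0706    1.0771    0.0675    0.0516]
  [  0.1163    0.0877    0.0937    0.1116    0.1318    1.1402    0.1648]
  [  0.1020    0.0606    0.0383    0.1076    0.0648    0.1551    1.0852]
Total output x = L · d:
  x_0 = 1.0615·24 + 0.1602·68 + 0.0600·51 + 0.1203·95 + 0.1331·15 + 0.1033·64 + 0.1211·38 = 64.0700
  x_1 = 0.0770·24 + 1.0679·68 + 0.0267·51 + 0.0389·95 + 0.0455·15 + 0.0969·64 + 0.1334·38 = 91.4801
  x_2 = 0.0940·24 + 0.1431·68 + 1.0576·51 + 0.1285·95 + 0.0411·15 + 0.1004·64 + 0.1105·38 = 89.3837
  x_3 = 0.0763·24 + 0.1434·68 + 0.1336·51 + 1.1203·95 + 0.0676·15 + 0.1616·64 + 0.1414·38 = 141.5559
  x_4 = 0.0990·24 + 0.1509·68 + 0.0610·51 + 0.0706·95 + 1.0771·15 + 0.0675·64 + 0.0516·38 = 44.8997
  x_5 = 0.1163·24 + 0.0877·68 + 0.0937·51 + 0.1116·95 + 0.1318·15 + 1.1402·64 + 0.1648·38 = 105.3526
  x_6 = 0.1020·24 + 0.0606·68 + 0.0383·51 + 0.1076·95 + 0.0648·15 + 0.1551·64 + 1.0852·38 = 70.8886
Δx_5 = L[5,0] · Δd_0 = 0.1163 · 18 = 2.0927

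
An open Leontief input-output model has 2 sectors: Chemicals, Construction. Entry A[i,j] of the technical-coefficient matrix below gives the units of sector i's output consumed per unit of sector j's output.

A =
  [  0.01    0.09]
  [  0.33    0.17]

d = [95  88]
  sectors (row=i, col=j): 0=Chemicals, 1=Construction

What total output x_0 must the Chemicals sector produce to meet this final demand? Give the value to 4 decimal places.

109.5581

Form M = I − A:
  [  0.99   -0.09]
  [ -0.33    0.83]
Leontief inverse L = M⁻¹:
  [  1.0480    0.1136]
  [  0.4167    1.2500]
Total output x = L · d:
  x_0 = 1.0480·95 + 0.1136·88 = 109.5581
  x_1 = 0.4167·95 + 1.2500·88 = 149.5833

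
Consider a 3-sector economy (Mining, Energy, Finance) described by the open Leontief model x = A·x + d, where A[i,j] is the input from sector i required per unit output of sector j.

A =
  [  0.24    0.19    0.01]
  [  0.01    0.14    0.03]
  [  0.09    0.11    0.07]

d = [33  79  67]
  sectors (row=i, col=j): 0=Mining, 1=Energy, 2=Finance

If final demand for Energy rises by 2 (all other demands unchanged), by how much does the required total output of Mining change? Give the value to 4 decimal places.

Form M = I − A:
  [  0.76   -0.19   -0.01]
  [ -0.01    0.86   -0.03]
  [ -0.09   -0.11    0.93]
Leontief inverse L = M⁻¹:
  [  1.3225    0.2952    0.0237]
  [  0.0199    1.1721    0.0380]
  [  0.1303    0.1672    1.0821]
Total output x = L · d:
  x_0 = 1.3225·33 + 0.2952·79 + 0.0237·67 = 68.5547
  x_1 = 0.0199·33 + 1.1721·79 + 0.0380·67 = 95.7974
  x_2 = 0.1303·33 + 0.1672·79 + 1.0821·67 = 90.0082
Δx_0 = L[0,1] · Δd_1 = 0.2952 · 2 = 0.5904

0.5904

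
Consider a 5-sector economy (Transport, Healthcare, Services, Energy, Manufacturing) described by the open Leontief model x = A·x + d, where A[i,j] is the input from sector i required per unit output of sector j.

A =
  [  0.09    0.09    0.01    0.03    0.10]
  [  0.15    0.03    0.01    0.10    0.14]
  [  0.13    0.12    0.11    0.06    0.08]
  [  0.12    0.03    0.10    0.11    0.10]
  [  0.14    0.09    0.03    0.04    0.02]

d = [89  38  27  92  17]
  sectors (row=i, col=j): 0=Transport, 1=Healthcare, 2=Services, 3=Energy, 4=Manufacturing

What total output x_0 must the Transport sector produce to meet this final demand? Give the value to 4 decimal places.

116.2208

Form M = I − A:
  [  0.91   -0.09   -0.01   -0.03   -0.10]
  [ -0.15    0.97   -0.01   -0.10   -0.14]
  [ -0.13   -0.12    0.89   -0.06   -0.08]
  [ -0.12   -0.03   -0.10    0.89   -0.10]
  [ -0.14   -0.09   -0.03   -0.04    0.98]
Leontief inverse L = M⁻¹:
  [  1.1535    0.1255    0.0261    0.0612    0.1440]
  [  0.2318    1.0795    0.0371    0.1404    0.1952]
  [  0.2322    0.1811    1.1461    0.1124    0.1546]
  [  0.2121    0.0878    0.1389    1.1573    0.1636]
  [  0.2018    0.1262    0.0479    0.0723    1.0703]
Total output x = L · d:
  x_0 = 1.1535·89 + 0.1255·38 + 0.0261·27 + 0.0612·92 + 0.1440·17 = 116.2208
  x_1 = 0.2318·89 + 1.0795·38 + 0.0371·27 + 0.1404·92 + 0.1952·17 = 78.8827
  x_2 = 0.2322·89 + 0.1811·38 + 1.1461·27 + 0.1124·92 + 0.1546·17 = 71.4608
  x_3 = 0.2121·89 + 0.0878·38 + 0.1389·27 + 1.1573·92 + 0.1636·17 = 135.2238
  x_4 = 0.2018·89 + 0.1262·38 + 0.0479·27 + 0.0723·92 + 1.0703·17 = 48.9012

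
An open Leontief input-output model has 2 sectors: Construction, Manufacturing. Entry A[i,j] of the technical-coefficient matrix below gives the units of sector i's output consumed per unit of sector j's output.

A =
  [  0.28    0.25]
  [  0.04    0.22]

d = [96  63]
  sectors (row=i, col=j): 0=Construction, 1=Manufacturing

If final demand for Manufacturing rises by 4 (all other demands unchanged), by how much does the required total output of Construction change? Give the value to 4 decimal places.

Form M = I − A:
  [  0.72   -0.25]
  [ -0.04    0.78]
Leontief inverse L = M⁻¹:
  [  1.4141    0.4532]
  [  0.0725    1.3053]
Total output x = L · d:
  x_0 = 1.4141·96 + 0.4532·63 = 164.3038
  x_1 = 0.0725·96 + 1.3053·63 = 89.1951
Δx_0 = L[0,1] · Δd_1 = 0.4532 · 4 = 1.8129

1.8129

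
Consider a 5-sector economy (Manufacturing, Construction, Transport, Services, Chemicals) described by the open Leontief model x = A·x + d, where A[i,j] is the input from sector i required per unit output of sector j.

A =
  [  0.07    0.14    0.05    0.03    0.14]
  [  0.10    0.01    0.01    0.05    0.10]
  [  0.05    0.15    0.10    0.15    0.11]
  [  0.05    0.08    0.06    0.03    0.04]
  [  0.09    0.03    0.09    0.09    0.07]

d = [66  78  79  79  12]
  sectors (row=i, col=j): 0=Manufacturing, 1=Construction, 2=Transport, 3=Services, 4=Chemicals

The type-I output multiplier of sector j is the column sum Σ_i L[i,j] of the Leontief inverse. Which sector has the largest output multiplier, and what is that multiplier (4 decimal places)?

Form M = I − A:
  [  0.93   -0.14   -0.05   -0.03   -0.14]
  [ -0.10    0.99   -0.01   -0.05   -0.10]
  [ -0.05   -0.15    0.90   -0.15   -0.11]
  [ -0.05   -0.08   -0.06    0.97   -0.04]
  [ -0.09   -0.03   -0.09   -0.09    0.93]
Leontief inverse L = M⁻¹:
  [  1.1238    0.1849    0.0899    0.0770    0.2030]
  [  0.1321    1.0450    0.0381    0.0768    0.1401]
  [  0.1141    0.2133    1.1524    0.2099    0.1854]
  [  0.0813    0.1123    0.0844    1.0597    0.0799]
  [  0.1319    0.0831    0.1296    0.1328    1.1251]
Total output x = L · d:
  x_0 = 1.1238·66 + 0.1849·78 + 0.0899·79 + 0.0770·79 + 0.2030·12 = 104.2178
  x_1 = 0.1321·66 + 1.0450·78 + 0.0381·79 + 0.0768·79 + 0.1401·12 = 100.9877
  x_2 = 0.1141·66 + 0.2133·78 + 1.1524·79 + 0.2099·79 + 0.1854·12 = 134.0182
  x_3 = 0.0813·66 + 0.1123·78 + 0.0844·79 + 1.0597·79 + 0.0799·12 = 105.4721
  x_4 = 0.1319·66 + 0.0831·78 + 0.1296·79 + 0.1328·79 + 1.1251·12 = 49.4230
Output multipliers (column sums of L):
  Manufacturing: 1.5832
  Construction: 1.6387
  Transport: 1.4944
  Services: 1.5563
  Chemicals: 1.7335

Chemicals (1.7335)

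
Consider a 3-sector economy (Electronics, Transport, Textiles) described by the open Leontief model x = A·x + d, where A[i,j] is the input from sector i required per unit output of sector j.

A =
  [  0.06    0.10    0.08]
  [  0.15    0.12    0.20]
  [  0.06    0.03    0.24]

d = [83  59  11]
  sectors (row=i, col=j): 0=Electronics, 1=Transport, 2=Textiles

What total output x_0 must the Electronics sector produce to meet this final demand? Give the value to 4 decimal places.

100.0786

Form M = I − A:
  [  0.94   -0.10   -0.08]
  [ -0.15    0.88   -0.20]
  [ -0.06   -0.03    0.76]
Leontief inverse L = M⁻¹:
  [  1.0940    0.1294    0.1492]
  [  0.2080    1.1713    0.3301]
  [  0.0946    0.0564    1.3406]
Total output x = L · d:
  x_0 = 1.0940·83 + 0.1294·59 + 0.1492·11 = 100.0786
  x_1 = 0.2080·83 + 1.1713·59 + 0.3301·11 = 89.9968
  x_2 = 0.0946·83 + 0.0564·59 + 1.3406·11 = 25.9271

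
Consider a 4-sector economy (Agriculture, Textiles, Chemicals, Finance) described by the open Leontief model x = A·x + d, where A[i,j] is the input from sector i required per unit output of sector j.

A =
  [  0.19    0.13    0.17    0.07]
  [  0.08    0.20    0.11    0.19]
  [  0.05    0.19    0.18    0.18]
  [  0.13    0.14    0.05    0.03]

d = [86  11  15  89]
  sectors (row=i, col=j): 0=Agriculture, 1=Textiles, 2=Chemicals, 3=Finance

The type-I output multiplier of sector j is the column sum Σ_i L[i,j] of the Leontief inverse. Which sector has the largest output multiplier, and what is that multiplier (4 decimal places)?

Form M = I − A:
  [  0.81   -0.13   -0.17   -0.07]
  [ -0.08    0.80   -0.11   -0.19]
  [ -0.05   -0.19    0.82   -0.18]
  [ -0.13   -0.14   -0.05    0.97]
Leontief inverse L = M⁻¹:
  [  1.3237    0.3330    0.3327    0.2225]
  [  0.2081    1.4025    0.2518    0.3365]
  [  0.1765    0.4041    1.3310    0.3389]
  [  0.2165    0.2679    0.1495    1.1268]
Total output x = L · d:
  x_0 = 1.3237·86 + 0.3330·11 + 0.3327·15 + 0.2225·89 = 142.2942
  x_1 = 0.2081·86 + 1.4025·11 + 0.2518·15 + 0.3365·89 = 67.0415
  x_2 = 0.1765·86 + 0.4041·11 + 1.3310·15 + 0.3389·89 = 69.7433
  x_3 = 0.2165·86 + 0.2679·11 + 0.1495·15 + 1.1268·89 = 124.0940
Output multipliers (column sums of L):
  Agriculture: 1.9247
  Textiles: 2.4075
  Chemicals: 2.0650
  Finance: 2.0246

Textiles (2.4075)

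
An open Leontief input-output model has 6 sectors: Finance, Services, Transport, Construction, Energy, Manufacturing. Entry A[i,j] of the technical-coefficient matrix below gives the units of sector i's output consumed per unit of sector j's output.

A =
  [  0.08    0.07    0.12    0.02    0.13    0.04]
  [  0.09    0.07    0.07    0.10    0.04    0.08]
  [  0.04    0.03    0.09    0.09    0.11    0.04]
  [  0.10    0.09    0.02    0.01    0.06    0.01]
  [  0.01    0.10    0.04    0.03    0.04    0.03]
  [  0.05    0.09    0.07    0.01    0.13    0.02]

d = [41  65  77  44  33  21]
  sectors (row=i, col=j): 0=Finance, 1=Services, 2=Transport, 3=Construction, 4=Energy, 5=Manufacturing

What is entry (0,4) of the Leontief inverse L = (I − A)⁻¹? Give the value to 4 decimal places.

L[0,4] = 0.1891

Form M = I − A:
  [  0.92   -0.07   -0.12   -0.02   -0.13   -0.04]
  [ -0.09    0.93   -0.07   -0.10   -0.04   -0.08]
  [ -0.04   -0.03    0.91   -0.09   -0.11   -0.04]
  [ -0.10   -0.09   -0.02    0.99   -0.06   -0.01]
  [ -0.01   -0.10   -0.04   -0.03    0.96   -0.03]
  [ -0.05   -0.09   -0.07   -0.01   -0.13    0.98]
Leontief inverse L = M⁻¹:
  [  1.1184    0.1222    0.1718    0.0570    0.1891    0.0690]
  [  0.1363    1.1233    0.1199    0.1313    0.1016    0.1066]
  [  0.0743    0.0763    1.1288    0.1172    0.1582    0.0614]
  [  0.1298    0.1252    0.0562    1.0338    0.0981    0.0314]
  [  0.0355    0.1295    0.0665    0.0527    1.0693    0.0480]
  [  0.0809    0.1333    0.1098    0.0409    0.1731    1.0448]
Total output x = L · d:
  x_0 = 1.1184·41 + 0.1222·65 + 0.1718·77 + 0.0570·44 + 0.1891·33 + 0.0690·21 = 77.2230
  x_1 = 0.1363·41 + 1.1233·65 + 0.1199·77 + 0.1313·44 + 0.1016·33 + 0.1066·21 = 99.2094
  x_2 = 0.0743·41 + 0.0763·65 + 1.1288·77 + 0.1172·44 + 0.1582·33 + 0.0614·21 = 106.5974
  x_3 = 0.1298·41 + 0.1252·65 + 0.0562·77 + 1.0338·44 + 0.0981·33 + 0.0314·21 = 67.1705
  x_4 = 0.0355·41 + 0.1295·65 + 0.0665·77 + 0.0527·44 + 1.0693·33 + 0.0480·21 = 53.6135
  x_5 = 0.0809·41 + 0.1333·65 + 0.1098·77 + 0.0409·44 + 0.1731·33 + 1.0448·21 = 49.8911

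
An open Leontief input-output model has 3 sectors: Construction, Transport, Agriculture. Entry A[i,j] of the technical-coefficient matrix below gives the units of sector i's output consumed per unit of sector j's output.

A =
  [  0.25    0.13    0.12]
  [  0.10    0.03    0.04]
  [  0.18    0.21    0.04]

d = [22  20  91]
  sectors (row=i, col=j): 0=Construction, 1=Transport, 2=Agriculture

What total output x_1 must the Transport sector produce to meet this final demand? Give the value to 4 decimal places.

Form M = I − A:
  [  0.75   -0.13   -0.12]
  [ -0.10    0.97   -0.04]
  [ -0.18   -0.21    0.96]
Leontief inverse L = M⁻¹:
  [  1.4084    0.2289    0.1856]
  [  0.1575    1.0659    0.0641]
  [  0.2985    0.2761    1.0905]
Total output x = L · d:
  x_0 = 1.4084·22 + 0.2289·20 + 0.1856·91 = 52.4520
  x_1 = 0.1575·22 + 1.0659·20 + 0.0641·91 = 30.6167
  x_2 = 0.2985·22 + 0.2761·20 + 1.0905·91 = 111.3238

30.6167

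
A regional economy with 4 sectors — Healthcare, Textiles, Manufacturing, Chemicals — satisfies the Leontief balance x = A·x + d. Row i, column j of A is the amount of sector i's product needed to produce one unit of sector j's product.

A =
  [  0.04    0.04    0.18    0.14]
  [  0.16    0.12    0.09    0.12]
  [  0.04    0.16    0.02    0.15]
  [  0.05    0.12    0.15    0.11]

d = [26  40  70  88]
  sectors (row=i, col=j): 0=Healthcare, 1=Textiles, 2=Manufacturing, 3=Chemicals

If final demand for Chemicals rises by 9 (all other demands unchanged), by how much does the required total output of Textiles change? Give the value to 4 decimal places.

2.0684

Form M = I − A:
  [  0.96   -0.04   -0.18   -0.14]
  [ -0.16    0.88   -0.09   -0.12]
  [ -0.04   -0.16    0.98   -0.15]
  [ -0.05   -0.12   -0.15    0.89]
Leontief inverse L = M⁻¹:
  [  1.0847    0.1252    0.2458    0.2289]
  [  0.2217    1.2118    0.1872    0.2298]
  [  0.0969    0.2351    1.0952    0.2315]
  [  0.1072    0.2101    0.2236    1.2065]
Total output x = L · d:
  x_0 = 1.0847·26 + 0.1252·40 + 0.2458·70 + 0.2289·88 = 70.5602
  x_1 = 0.2217·26 + 1.2118·40 + 0.1872·70 + 0.2298·88 = 87.5657
  x_2 = 0.0969·26 + 0.2351·40 + 1.0952·70 + 0.2315·88 = 108.9640
  x_3 = 0.1072·26 + 0.2101·40 + 0.2236·70 + 1.2065·88 = 133.0118
Δx_1 = L[1,3] · Δd_3 = 0.2298 · 9 = 2.0684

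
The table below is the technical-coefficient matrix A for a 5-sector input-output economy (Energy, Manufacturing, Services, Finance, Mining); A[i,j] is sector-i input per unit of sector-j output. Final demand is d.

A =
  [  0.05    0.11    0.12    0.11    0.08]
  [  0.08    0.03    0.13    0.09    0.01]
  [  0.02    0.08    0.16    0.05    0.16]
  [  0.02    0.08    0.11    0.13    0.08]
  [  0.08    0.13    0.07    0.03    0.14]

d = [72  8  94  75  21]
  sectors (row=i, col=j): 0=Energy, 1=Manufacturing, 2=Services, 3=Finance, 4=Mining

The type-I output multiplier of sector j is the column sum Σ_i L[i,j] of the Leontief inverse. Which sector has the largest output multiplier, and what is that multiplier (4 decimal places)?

Form M = I − A:
  [  0.95   -0.11   -0.12   -0.11   -0.08]
  [ -0.08    0.97   -0.13   -0.09   -0.01]
  [ -0.02   -0.08    0.84   -0.05   -0.16]
  [ -0.02   -0.08   -0.11    0.87   -0.08]
  [ -0.08   -0.13   -0.07   -0.03    0.86]
Leontief inverse L = M⁻¹:
  [  1.0894    0.1775    0.2193    0.1742    0.1604]
  [  0.1045    1.0812    0.2067    0.1395    0.0737]
  [  0.0628    0.1532    1.2578    0.1047    0.2514]
  [  0.0540    0.1410    0.1979    1.1875    0.1539]
  [  0.1241    0.1973    0.1609    0.0872    1.2147]
Total output x = L · d:
  x_0 = 1.0894·72 + 0.1775·8 + 0.2193·94 + 0.1742·75 + 0.1604·21 = 116.9022
  x_1 = 0.1045·72 + 1.0812·8 + 0.2067·94 + 0.1395·75 + 0.0737·21 = 47.6143
  x_2 = 0.0628·72 + 0.1532·8 + 1.2578·94 + 0.1047·75 + 0.2514·21 = 137.1119
  x_3 = 0.0540·72 + 0.1410·8 + 0.1979·94 + 1.1875·75 + 0.1539·21 = 115.9139
  x_4 = 0.1241·72 + 0.1973·8 + 0.1609·94 + 0.0872·75 + 1.2147·21 = 57.6945
Output multipliers (column sums of L):
  Energy: 1.4348
  Manufacturing: 1.7502
  Services: 2.0426
  Finance: 1.6932
  Mining: 1.8541

Services (2.0426)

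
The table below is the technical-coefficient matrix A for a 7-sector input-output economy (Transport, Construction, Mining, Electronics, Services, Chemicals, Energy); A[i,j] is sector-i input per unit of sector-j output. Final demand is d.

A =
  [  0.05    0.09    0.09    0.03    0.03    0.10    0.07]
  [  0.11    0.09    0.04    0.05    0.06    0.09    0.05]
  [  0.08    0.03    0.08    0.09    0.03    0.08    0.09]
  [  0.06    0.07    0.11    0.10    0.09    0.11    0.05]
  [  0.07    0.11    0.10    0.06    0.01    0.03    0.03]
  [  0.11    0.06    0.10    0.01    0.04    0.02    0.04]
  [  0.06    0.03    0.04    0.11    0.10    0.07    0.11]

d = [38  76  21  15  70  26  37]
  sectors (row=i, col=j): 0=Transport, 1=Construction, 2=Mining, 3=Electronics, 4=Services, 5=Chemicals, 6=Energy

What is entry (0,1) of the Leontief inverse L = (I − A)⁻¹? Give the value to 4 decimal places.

L[0,1] = 0.1462

Form M = I − A:
  [  0.95   -0.09   -0.09   -0.03   -0.03   -0.10   -0.07]
  [ -0.11    0.91   -0.04   -0.05   -0.06   -0.09   -0.05]
  [ -0.08   -0.03    0.92   -0.09   -0.03   -0.08   -0.09]
  [ -0.06   -0.07   -0.11    0.90   -0.09   -0.11   -0.05]
  [ -0.07   -0.11   -0.10   -0.06    0.99   -0.03   -0.03]
  [ -0.11   -0.06   -0.10   -0.01   -0.04    0.98   -0.04]
  [ -0.06   -0.03   -0.04   -0.11   -0.10   -0.07    0.89]
Leontief inverse L = M⁻¹:
  [  1.1202    0.1462    0.1570    0.0834    0.0745    0.1612    0.1266]
  [  0.1825    1.1553    0.1136    0.1035    0.1055    0.1565    0.1072]
  [  0.1496    0.0889    1.1548    0.1509    0.0799    0.1479    0.1514]
  [  0.1480    0.1454    0.2024    1.1708    0.1456    0.1894    0.1195]
  [  0.1326    0.1627    0.1611    0.1106    1.0509    0.0920    0.0816]
  [  0.1646    0.1083    0.1560    0.0548    0.0736    1.0746    0.0887]
  [  0.1345    0.0976    0.1217    0.1773    0.1540    0.1411    1.1735]
Total output x = L · d:
  x_0 = 1.1202·38 + 0.1462·76 + 0.1570·21 + 0.0834·15 + 0.0745·70 + 0.1612·26 + 0.1266·37 = 72.3163
  x_1 = 0.1825·38 + 1.1553·76 + 0.1136·21 + 0.1035·15 + 0.1055·70 + 0.1565·26 + 0.1072·37 = 114.0969
  x_2 = 0.1496·38 + 0.0889·76 + 1.1548·21 + 0.1509·15 + 0.0799·70 + 0.1479·26 + 0.1514·37 = 53.9943
  x_3 = 0.1480·38 + 0.1454·76 + 0.2024·21 + 1.1708·15 + 0.1456·70 + 0.1894·26 + 0.1195·37 = 58.0218
  x_4 = 0.1326·38 + 0.1627·76 + 0.1611·21 + 0.1106·15 + 1.0509·70 + 0.0920·26 + 0.0816·37 = 101.4250
  x_5 = 0.1646·38 + 0.1083·76 + 0.1560·21 + 0.0548·15 + 0.0736·70 + 1.0746·26 + 0.0887·37 = 54.9609
  x_6 = 0.1345·38 + 0.0976·76 + 0.1217·21 + 0.1773·15 + 0.1540·70 + 0.1411·26 + 1.1735·37 = 75.6110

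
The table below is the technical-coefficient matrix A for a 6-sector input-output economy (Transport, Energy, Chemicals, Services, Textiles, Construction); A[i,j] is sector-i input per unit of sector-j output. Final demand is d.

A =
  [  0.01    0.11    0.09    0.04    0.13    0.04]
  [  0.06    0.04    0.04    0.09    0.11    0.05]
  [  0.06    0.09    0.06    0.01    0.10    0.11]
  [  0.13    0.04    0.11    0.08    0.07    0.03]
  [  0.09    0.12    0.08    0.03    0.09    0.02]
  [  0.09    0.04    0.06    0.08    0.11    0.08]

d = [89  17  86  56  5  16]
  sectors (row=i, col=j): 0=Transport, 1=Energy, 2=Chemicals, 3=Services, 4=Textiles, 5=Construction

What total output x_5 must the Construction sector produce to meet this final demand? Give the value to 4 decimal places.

51.1681

Form M = I − A:
  [  0.99   -0.11   -0.09   -0.04   -0.13   -0.04]
  [ -0.06    0.96   -0.04   -0.09   -0.11   -0.05]
  [ -0.06   -0.09    0.94   -0.01   -0.10   -0.11]
  [ -0.13   -0.04   -0.11    0.92   -0.07   -0.03]
  [ -0.09   -0.12   -0.08   -0.03    0.91   -0.02]
  [ -0.09   -0.04   -0.06   -0.08   -0.11    0.92]
Leontief inverse L = M⁻¹:
  [  1.0646    0.1671    0.1405    0.0777    0.2033    0.0791]
  [  0.1123    1.0942    0.0925    0.1260    0.1782    0.0834]
  [  0.1129    0.1479    1.1117    0.0504    0.1783    0.1514]
  [  0.1843    0.1059    0.1708    1.1186    0.1529    0.0740]
  [  0.1394    0.1796    0.1321    0.0683    1.1675    0.0592]
  [  0.1491    0.1042    0.1209    0.1218    0.1921    1.1217]
Total output x = L · d:
  x_0 = 1.0646·89 + 0.1671·17 + 0.1405·86 + 0.0777·56 + 0.2033·5 + 0.0791·16 = 116.3039
  x_1 = 0.1123·89 + 1.0942·17 + 0.0925·86 + 0.1260·56 + 0.1782·5 + 0.0834·16 = 45.8326
  x_2 = 0.1129·89 + 0.1479·17 + 1.1117·86 + 0.0504·56 + 0.1783·5 + 0.1514·16 = 114.3077
  x_3 = 0.1843·89 + 0.1059·17 + 0.1708·86 + 1.1186·56 + 0.1529·5 + 0.0740·16 = 97.4801
  x_4 = 0.1394·89 + 0.1796·17 + 0.1321·86 + 0.0683·56 + 1.1675·5 + 0.0592·16 = 37.4282
  x_5 = 0.1491·89 + 0.1042·17 + 0.1209·86 + 0.1218·56 + 0.1921·5 + 1.1217·16 = 51.1681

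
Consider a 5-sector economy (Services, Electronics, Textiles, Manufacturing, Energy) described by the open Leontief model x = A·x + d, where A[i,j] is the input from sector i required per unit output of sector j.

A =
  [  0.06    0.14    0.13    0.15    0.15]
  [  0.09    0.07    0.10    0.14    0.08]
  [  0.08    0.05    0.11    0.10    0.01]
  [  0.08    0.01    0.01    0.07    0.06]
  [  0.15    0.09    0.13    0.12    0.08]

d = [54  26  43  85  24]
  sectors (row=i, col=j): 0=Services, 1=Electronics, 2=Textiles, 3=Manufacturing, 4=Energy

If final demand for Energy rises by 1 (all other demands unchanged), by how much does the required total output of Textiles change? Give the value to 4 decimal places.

Form M = I − A:
  [  0.94   -0.14   -0.13   -0.15   -0.15]
  [ -0.09    0.93   -0.10   -0.14   -0.08]
  [ -0.08   -0.05    0.89   -0.10   -0.01]
  [ -0.08   -0.01   -0.01    0.93   -0.06]
  [ -0.15   -0.09   -0.13   -0.12    0.92]
Leontief inverse L = M⁻¹:
  [  1.1636    0.2126    0.2303    0.2739    0.2286]
  [  0.1651    1.1257    0.1739    0.2331    0.1419]
  [  0.1299    0.0889    1.1621    0.1660    0.0524]
  [  0.1187    0.0419    0.0487    1.1184    0.0965]
  [  0.2397    0.1628    0.2251    0.2368    1.1581]
Total output x = L · d:
  x_0 = 1.1636·54 + 0.2126·26 + 0.2303·43 + 0.2739·85 + 0.2286·24 = 107.0347
  x_1 = 0.1651·54 + 1.1257·26 + 0.1739·43 + 0.2331·85 + 0.1419·24 = 68.8799
  x_2 = 0.1299·54 + 0.0889·26 + 1.1621·43 + 0.1660·85 + 0.0524·24 = 74.6650
  x_3 = 0.1187·54 + 0.0419·26 + 0.0487·43 + 1.1184·85 + 0.0965·24 = 106.9731
  x_4 = 0.2397·54 + 0.1628·26 + 0.2251·43 + 0.2368·85 + 1.1581·24 = 74.7800
Δx_2 = L[2,4] · Δd_4 = 0.0524 · 1 = 0.0524

0.0524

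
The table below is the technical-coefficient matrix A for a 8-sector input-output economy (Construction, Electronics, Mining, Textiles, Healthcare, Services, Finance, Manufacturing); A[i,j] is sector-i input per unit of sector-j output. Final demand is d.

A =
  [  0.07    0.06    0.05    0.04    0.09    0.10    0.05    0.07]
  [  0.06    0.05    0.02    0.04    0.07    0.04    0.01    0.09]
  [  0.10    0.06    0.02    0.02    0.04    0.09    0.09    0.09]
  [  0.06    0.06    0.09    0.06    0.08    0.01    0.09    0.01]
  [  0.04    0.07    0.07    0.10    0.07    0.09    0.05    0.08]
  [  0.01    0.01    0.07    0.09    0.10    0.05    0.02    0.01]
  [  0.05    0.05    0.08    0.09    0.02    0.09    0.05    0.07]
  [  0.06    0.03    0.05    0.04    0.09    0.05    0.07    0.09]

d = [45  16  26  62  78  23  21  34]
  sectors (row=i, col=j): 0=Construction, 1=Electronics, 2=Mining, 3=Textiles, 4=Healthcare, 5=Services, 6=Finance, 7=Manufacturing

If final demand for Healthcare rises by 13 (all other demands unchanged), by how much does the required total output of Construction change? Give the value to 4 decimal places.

Form M = I − A:
  [  0.93   -0.06   -0.05   -0.04   -0.09   -0.10   -0.05   -0.07]
  [ -0.06    0.95   -0.02   -0.04   -0.07   -0.04   -0.01   -0.09]
  [ -0.10   -0.06    0.98   -0.02   -0.04   -0.09   -0.09   -0.09]
  [ -0.06   -0.06   -0.09    0.94   -0.08   -0.01   -0.09   -0.01]
  [ -0.04   -0.07   -0.07   -0.10    0.93   -0.09   -0.05   -0.08]
  [ -0.01   -0.01   -0.07   -0.09   -0.10    0.95   -0.02   -0.01]
  [ -0.05   -0.05   -0.08   -0.09   -0.02   -0.09    0.95   -0.07]
  [ -0.06   -0.03   -0.05   -0.04   -0.09   -0.05   -0.07    0.91]
Leontief inverse L = M⁻¹:
  [  1.1233    0.1076    0.1077    0.1034    0.1633    0.1662    0.1021    0.1329]
  [  0.0998    1.0851    0.0611    0.0838    0.1249    0.0866    0.0489    0.1376]
  [  0.1511    0.1043    1.0755    0.0799    0.1098    0.1545    0.1387    0.1512]
  [  0.1125    0.1068    0.1401    1.1140    0.1381    0.0713    0.1397    0.0690]
  [  0.0990    0.1216    0.1322    0.1659    1.1472    0.1565    0.1091    0.1455]
  [  0.0484    0.0459    0.1121    0.1350    0.1484    1.0942    0.0610    0.0506]
  [  0.1026    0.0941    0.1338    0.1456    0.0872    0.1483    1.1025    0.1261]
  [  0.1110    0.0751    0.1039    0.0980    0.1553    0.1124    0.1211    1.1504]
Total output x = L · d:
  x_0 = 1.1233·45 + 0.1076·16 + 0.1077·26 + 0.1034·62 + 0.1633·78 + 0.1662·23 + 0.1021·21 + 0.1329·34 = 84.7000
  x_1 = 0.0998·45 + 1.0851·16 + 0.0611·26 + 0.0838·62 + 0.1249·78 + 0.0866·23 + 0.0489·21 + 0.1376·34 = 46.0750
  x_2 = 0.1511·45 + 0.1043·16 + 1.0755·26 + 0.0799·62 + 0.1098·78 + 0.1545·23 + 0.1387·21 + 0.1512·34 = 61.5666
  x_3 = 0.1125·45 + 0.1068·16 + 0.1401·26 + 1.1140·62 + 0.1381·78 + 0.0713·23 + 0.1397·21 + 0.0690·34 = 97.1714
  x_4 = 0.0990·45 + 0.1216·16 + 0.1322·26 + 0.1659·62 + 1.1472·78 + 0.1565·23 + 0.1091·21 + 0.1455·34 = 120.4463
  x_5 = 0.0484·45 + 0.0459·16 + 0.1121·26 + 0.1350·62 + 0.1484·78 + 1.0942·23 + 0.0610·21 + 0.0506·34 = 53.9435
  x_6 = 0.1026·45 + 0.0941·16 + 0.1338·26 + 0.1456·62 + 0.0872·78 + 0.1483·23 + 1.1025·21 + 0.1261·34 = 56.2801
  x_7 = 0.1110·45 + 0.0751·16 + 0.1039·26 + 0.0980·62 + 0.1553·78 + 0.1124·23 + 0.1211·21 + 1.1504·34 = 71.3257
Δx_0 = L[0,4] · Δd_4 = 0.1633 · 13 = 2.1224

2.1224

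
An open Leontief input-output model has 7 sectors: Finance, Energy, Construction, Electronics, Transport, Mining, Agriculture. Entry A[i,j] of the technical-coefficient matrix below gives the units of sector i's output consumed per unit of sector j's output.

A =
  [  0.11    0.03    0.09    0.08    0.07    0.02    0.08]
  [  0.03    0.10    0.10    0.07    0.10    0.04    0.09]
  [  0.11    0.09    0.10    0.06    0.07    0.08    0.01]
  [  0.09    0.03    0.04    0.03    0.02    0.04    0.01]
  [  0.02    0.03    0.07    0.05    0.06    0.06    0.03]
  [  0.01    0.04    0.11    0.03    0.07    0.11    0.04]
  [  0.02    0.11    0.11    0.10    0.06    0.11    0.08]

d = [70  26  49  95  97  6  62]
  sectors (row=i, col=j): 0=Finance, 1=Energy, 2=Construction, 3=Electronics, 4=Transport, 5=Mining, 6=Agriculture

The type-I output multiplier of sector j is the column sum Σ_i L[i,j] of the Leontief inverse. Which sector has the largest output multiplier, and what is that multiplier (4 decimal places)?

Form M = I − A:
  [  0.89   -0.03   -0.09   -0.08   -0.07   -0.02   -0.08]
  [ -0.03    0.90   -0.10   -0.07   -0.10   -0.04   -0.09]
  [ -0.11   -0.09    0.90   -0.06   -0.07   -0.08   -0.01]
  [ -0.09   -0.03   -0.04    0.97   -0.02   -0.04   -0.01]
  [ -0.02   -0.03   -0.07   -0.05    0.94   -0.06   -0.03]
  [ -0.01   -0.04   -0.11   -0.03   -0.07    0.89   -0.04]
  [ -0.02   -0.11   -0.11   -0.10   -0.06   -0.11    0.92]
Leontief inverse L = M⁻¹:
  [  1.1665    0.0819    0.1650    0.1334    0.1239    0.0739    0.1199]
  [  0.0828    1.1631    0.1850    0.1276    0.1627    0.1041    0.1342]
  [  0.1683    0.1447    1.1826    0.1140    0.1320    0.1372    0.0531]
  [  0.1216    0.0562    0.0817    1.0582    0.0508    0.0677    0.0331]
  [  0.0521    0.0638    0.1197    0.0813    1.0959    0.0989    0.0530]
  [  0.0493    0.0860    0.1777    0.0706    0.1187    1.1644    0.0699]
  [  0.0779    0.1787    0.2050    0.1606    0.1291    0.1835    1.1274]
Total output x = L · d:
  x_0 = 1.1665·70 + 0.0819·26 + 0.1650·49 + 0.1334·95 + 0.1239·97 + 0.0739·6 + 0.1199·62 = 124.4380
  x_1 = 0.0828·70 + 1.1631·26 + 0.1850·49 + 0.1276·95 + 0.1627·97 + 0.1041·6 + 0.1342·62 = 81.9536
  x_2 = 0.1683·70 + 0.1447·26 + 1.1826·49 + 0.1140·95 + 0.1320·97 + 0.1372·6 + 0.0531·62 = 101.2418
  x_3 = 0.1216·70 + 0.0562·26 + 0.0817·49 + 1.0582·95 + 0.0508·97 + 0.0677·6 + 0.0331·62 = 121.8929
  x_4 = 0.0521·70 + 0.0638·26 + 0.1197·49 + 0.0813·95 + 1.0959·97 + 0.0989·6 + 0.0530·62 = 129.0778
  x_5 = 0.0493·70 + 0.0860·26 + 0.1777·49 + 0.0706·95 + 0.1187·97 + 1.1644·6 + 0.0699·62 = 43.9418
  x_6 = 0.0779·70 + 0.1787·26 + 0.2050·49 + 0.1606·95 + 0.1291·97 + 0.1835·6 + 1.1274·62 = 118.9215
Output multipliers (column sums of L):
  Finance: 1.7186
  Energy: 1.7744
  Construction: 2.1168
  Electronics: 1.7457
  Transport: 1.8131
  Mining: 1.8295
  Agriculture: 1.5906

Construction (2.1168)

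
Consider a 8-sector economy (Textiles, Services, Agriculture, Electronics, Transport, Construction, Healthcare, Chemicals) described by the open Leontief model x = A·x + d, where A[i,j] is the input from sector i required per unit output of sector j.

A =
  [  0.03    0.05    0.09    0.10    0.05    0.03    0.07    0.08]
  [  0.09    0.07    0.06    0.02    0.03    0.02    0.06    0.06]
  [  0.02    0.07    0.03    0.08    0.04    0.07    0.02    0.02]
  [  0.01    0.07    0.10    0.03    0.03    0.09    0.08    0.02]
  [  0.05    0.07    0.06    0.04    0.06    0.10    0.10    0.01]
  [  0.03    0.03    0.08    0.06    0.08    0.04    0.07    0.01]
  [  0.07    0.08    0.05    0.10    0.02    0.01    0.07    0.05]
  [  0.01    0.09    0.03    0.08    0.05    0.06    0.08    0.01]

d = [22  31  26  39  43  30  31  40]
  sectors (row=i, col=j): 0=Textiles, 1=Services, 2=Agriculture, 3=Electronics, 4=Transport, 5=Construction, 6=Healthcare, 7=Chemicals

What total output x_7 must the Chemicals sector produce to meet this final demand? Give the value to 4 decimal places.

Form M = I − A:
  [  0.97   -0.05   -0.09   -0.10   -0.05   -0.03   -0.07   -0.08]
  [ -0.09    0.93   -0.06   -0.02   -0.03   -0.02   -0.06   -0.06]
  [ -0.02   -0.07    0.97   -0.08   -0.04   -0.07   -0.02   -0.02]
  [ -0.01   -0.07   -0.10    0.97   -0.03   -0.09   -0.08   -0.02]
  [ -0.05   -0.07   -0.06   -0.04    0.94   -0.10   -0.10   -0.01]
  [ -0.03   -0.03   -0.08   -0.06   -0.08    0.96   -0.07   -0.01]
  [ -0.07   -0.08   -0.05   -0.10   -0.02   -0.01    0.93   -0.05]
  [ -0.01   -0.09   -0.03   -0.08   -0.05   -0.06   -0.08    0.99]
Leontief inverse L = M⁻¹:
  [  1.0628    0.1097    0.1428    0.1539    0.0860    0.0773    0.1276    0.1066]
  [  0.1201    1.1186    0.1038    0.0681    0.0602    0.0539    0.1074    0.0875]
  [  0.0448    0.1090    1.0705    0.1138    0.0672    0.1025    0.0615    0.0390]
  [  0.0417    0.1179    0.1442    1.0765    0.0622    0.1257    0.1263    0.0435]
  [  0.0876    0.1250    0.1145    0.0945    1.0978    0.1410    0.1573    0.0393]
  [  0.0585    0.0764    0.1236    0.1037    0.1101    1.0785    0.1167    0.0318]
  [  0.1020    0.1339    0.1006    0.1490    0.0510    0.0492    1.1226    0.0791]
  [  0.0426    0.1374    0.0764    0.1213    0.0796    0.0954    0.1288    1.0341]
Total output x = L · d:
  x_0 = 1.0628·22 + 0.1097·31 + 0.1428·26 + 0.1539·39 + 0.0860·43 + 0.0773·30 + 0.1276·31 + 0.1066·40 = 50.7346
  x_1 = 0.1201·22 + 1.1186·31 + 0.1038·26 + 0.0681·39 + 0.0602·43 + 0.0539·30 + 0.1074·31 + 0.0875·40 = 53.7069
  x_2 = 0.0448·22 + 0.1090·31 + 1.0705·26 + 0.1138·39 + 0.0672·43 + 0.1025·30 + 0.0615·31 + 0.0390·40 = 46.0653
  x_3 = 0.0417·22 + 0.1179·31 + 0.1442·26 + 1.0765·39 + 0.0622·43 + 0.1257·30 + 0.1263·31 + 0.0435·40 = 62.4041
  x_4 = 0.0876·22 + 0.1250·31 + 0.1145·26 + 0.0945·39 + 1.0978·43 + 0.1410·30 + 0.1573·31 + 0.0393·40 = 70.3479
  x_5 = 0.0585·22 + 0.0764·31 + 0.1236·26 + 0.1037·39 + 0.1101·43 + 1.0785·30 + 0.1167·31 + 0.0318·40 = 52.8939
  x_6 = 0.1020·22 + 0.1339·31 + 0.1006·26 + 0.1490·39 + 0.0510·43 + 0.0492·30 + 1.1226·31 + 0.0791·40 = 56.4575
  x_7 = 0.0426·22 + 0.1374·31 + 0.0764·26 + 0.1213·39 + 0.0796·43 + 0.0954·30 + 0.1288·31 + 1.0341·40 = 63.5585

63.5585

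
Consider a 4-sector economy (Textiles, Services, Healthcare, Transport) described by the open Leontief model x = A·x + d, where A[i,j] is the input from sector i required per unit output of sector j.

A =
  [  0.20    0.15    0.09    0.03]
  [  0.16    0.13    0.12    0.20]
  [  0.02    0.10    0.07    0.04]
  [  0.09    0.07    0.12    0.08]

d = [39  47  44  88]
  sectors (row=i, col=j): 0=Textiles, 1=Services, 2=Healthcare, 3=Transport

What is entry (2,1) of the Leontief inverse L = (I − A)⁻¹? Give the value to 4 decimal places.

Form M = I − A:
  [  0.80   -0.15   -0.09   -0.03]
  [ -0.16    0.87   -0.12   -0.20]
  [ -0.02   -0.10    0.93   -0.04]
  [ -0.09   -0.07   -0.12    0.92]
Leontief inverse L = M⁻¹:
  [  1.3174    0.2557    0.1742    0.1061]
  [  0.2881    1.2485    0.2265    0.2907]
  [  0.0662    0.1457    1.1111    0.0821]
  [  0.1594    0.1390    0.1792    1.1302]
Total output x = L · d:
  x_0 = 1.3174·39 + 0.2557·47 + 0.1742·44 + 0.1061·88 = 80.4005
  x_1 = 0.2881·39 + 1.2485·47 + 0.2265·44 + 0.2907·88 = 105.4571
  x_2 = 0.0662·39 + 0.1457·47 + 1.1111·44 + 0.0821·88 = 65.5455
  x_3 = 0.1594·39 + 0.1390·47 + 0.1792·44 + 1.1302·88 = 120.0908

L[2,1] = 0.1457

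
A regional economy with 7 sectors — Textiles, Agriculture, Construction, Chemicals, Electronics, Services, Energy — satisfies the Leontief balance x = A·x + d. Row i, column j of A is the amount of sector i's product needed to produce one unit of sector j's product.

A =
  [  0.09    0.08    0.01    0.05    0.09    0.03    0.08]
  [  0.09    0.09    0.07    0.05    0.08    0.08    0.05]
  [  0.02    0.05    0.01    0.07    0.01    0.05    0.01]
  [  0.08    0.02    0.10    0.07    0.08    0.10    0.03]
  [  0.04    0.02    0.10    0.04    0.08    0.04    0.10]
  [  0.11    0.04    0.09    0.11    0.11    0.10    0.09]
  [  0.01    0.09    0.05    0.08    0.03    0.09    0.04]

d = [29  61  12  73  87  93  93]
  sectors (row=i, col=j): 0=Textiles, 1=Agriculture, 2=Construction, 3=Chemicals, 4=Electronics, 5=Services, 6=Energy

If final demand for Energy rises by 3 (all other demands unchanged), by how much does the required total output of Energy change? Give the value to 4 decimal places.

Form M = I − A:
  [  0.91   -0.08   -0.01   -0.05   -0.09   -0.03   -0.08]
  [ -0.09    0.91   -0.07   -0.05   -0.08   -0.08   -0.05]
  [ -0.02   -0.05    0.99   -0.07   -0.01   -0.05   -0.01]
  [ -0.08   -0.02   -0.10    0.93   -0.08   -0.10   -0.03]
  [ -0.04   -0.02   -0.10   -0.04    0.92   -0.04   -0.10]
  [ -0.11   -0.04   -0.09   -0.11   -0.11    0.90   -0.09]
  [ -0.01   -0.09   -0.05   -0.08   -0.03   -0.09    0.96]
Leontief inverse L = M⁻¹:
  [  1.1391    0.1251    0.0591    0.0995    0.1457    0.0827    0.1281]
  [  0.1503    1.1414    0.1265    0.1112    0.1455    0.1428    0.1053]
  [  0.0508    0.0716    1.0391    0.0992    0.0420    0.0821    0.0340]
  [  0.1350    0.0631    0.1525    1.1291    0.1401    0.1584    0.0809]
  [  0.0786    0.0592    0.1427    0.0891    1.1244    0.0896    0.1394]
  [  0.1830    0.1010    0.1627    0.1890    0.1912    1.1806    0.1587]
  [  0.0595    0.1286    0.0990    0.1312    0.0821    0.1452    1.0806]
Total output x = L · d:
  x_0 = 1.1391·29 + 0.1251·61 + 0.0591·12 + 0.0995·73 + 0.1457·87 + 0.0827·93 + 0.1281·93 = 80.9146
  x_1 = 0.1503·29 + 1.1414·61 + 0.1265·12 + 0.1112·73 + 0.1455·87 + 0.1428·93 + 0.1053·93 = 119.3526
  x_2 = 0.0508·29 + 0.0716·61 + 1.0391·12 + 0.0992·73 + 0.0420·87 + 0.0821·93 + 0.0340·93 = 40.0058
  x_3 = 0.1350·29 + 0.0631·61 + 0.1525·12 + 1.1291·73 + 0.1401·87 + 0.1584·93 + 0.0809·93 = 126.4567
  x_4 = 0.0786·29 + 0.0592·61 + 0.1427·12 + 0.0891·73 + 1.1244·87 + 0.0896·93 + 0.1394·93 = 133.2252
  x_5 = 0.1830·29 + 0.1010·61 + 0.1627·12 + 0.1890·73 + 0.1912·87 + 1.1806·93 + 0.1587·93 = 168.4150
  x_6 = 0.0595·29 + 0.1286·61 + 0.0990·12 + 0.1312·73 + 0.0821·87 + 0.1452·93 + 1.0806·93 = 141.4811
Δx_6 = L[6,6] · Δd_6 = 1.0806 · 3 = 3.2419

3.2419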